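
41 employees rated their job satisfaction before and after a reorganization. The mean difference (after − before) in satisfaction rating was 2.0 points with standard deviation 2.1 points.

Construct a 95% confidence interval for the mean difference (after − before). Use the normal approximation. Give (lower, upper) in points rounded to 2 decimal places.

(1.36, 2.64)

Paired design: SE = s_d/√n = 2.1/√41 = 0.3280.
z* = 1.960; margin of error = 1.960 × 0.3280 = 0.6429.
2.0 ± 0.6429 → (1.36, 2.64).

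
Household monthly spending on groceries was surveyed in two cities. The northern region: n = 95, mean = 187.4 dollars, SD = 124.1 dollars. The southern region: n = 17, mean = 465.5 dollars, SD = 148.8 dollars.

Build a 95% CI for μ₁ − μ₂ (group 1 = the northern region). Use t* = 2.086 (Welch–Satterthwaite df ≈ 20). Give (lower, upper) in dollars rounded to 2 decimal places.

Standard errors of each mean: 124.1/√95 = 12.7324 and 148.8/√17 = 36.0893.
SE(x̄₁ − x̄₂) = √(12.7324² + 36.0893²) = 38.2695 for independent samples with unequal variances.
With t* = 2.086, the margin is 2.086 × 38.2695 = 79.8302.
x̄₁ − x̄₂ = 187.4 − 465.5 = -278.1000; the interval is -278.1000 ± 79.8302 = (-357.93, -198.27).

(-357.93, -198.27)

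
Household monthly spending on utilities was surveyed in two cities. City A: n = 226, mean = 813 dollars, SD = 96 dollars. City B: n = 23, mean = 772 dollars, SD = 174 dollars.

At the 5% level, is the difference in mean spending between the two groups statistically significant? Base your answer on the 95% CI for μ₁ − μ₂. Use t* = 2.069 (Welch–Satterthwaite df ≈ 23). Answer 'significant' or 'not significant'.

Per-group SEs: s₁/√n₁ = 96/√226 = 6.3858, s₂/√n₂ = 174/√23 = 36.2815.
Unpooled SE of the difference: √(40.77844164 + 1316.34724225) = 36.8392.
Margin of error = t* · SE = 2.069 × 36.8392 = 76.2203.
x̄₁ − x̄₂ = 813 − 772 = 41.0000.
CI: 41.0000 ± 76.2203 = (-35.2203, 117.2203).
The interval (-35.2203, 117.2203) contains 0, so the difference is not significant.

not significant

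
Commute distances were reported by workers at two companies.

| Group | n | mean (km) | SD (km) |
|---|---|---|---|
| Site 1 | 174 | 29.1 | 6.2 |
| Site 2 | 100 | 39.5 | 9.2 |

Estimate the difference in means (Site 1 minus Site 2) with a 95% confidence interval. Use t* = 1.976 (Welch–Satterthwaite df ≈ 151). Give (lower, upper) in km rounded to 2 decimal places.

Standard errors of each mean: 6.2/√174 = 0.4700 and 9.2/√100 = 0.9200.
SE(x̄₁ − x̄₂) = √(0.4700² + 0.9200²) = 1.0331 for independent samples with unequal variances.
With t* = 1.976, the margin is 1.976 × 1.0331 = 2.0414.
x̄₁ − x̄₂ = 29.1 − 39.5 = -10.4000; the interval is -10.4000 ± 2.0414 = (-12.44, -8.36).

(-12.44, -8.36)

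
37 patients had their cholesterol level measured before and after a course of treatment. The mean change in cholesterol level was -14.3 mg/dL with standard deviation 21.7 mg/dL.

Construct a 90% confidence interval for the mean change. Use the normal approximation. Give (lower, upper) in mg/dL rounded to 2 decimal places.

This is a matched-pairs design, so SE = s_d/√n = 21.7/√37 = 3.5675.
Margin = 1.645 × 3.5675 = 5.8685; the interval is -14.3 ± 5.8685 = (-20.17, -8.43).

(-20.17, -8.43)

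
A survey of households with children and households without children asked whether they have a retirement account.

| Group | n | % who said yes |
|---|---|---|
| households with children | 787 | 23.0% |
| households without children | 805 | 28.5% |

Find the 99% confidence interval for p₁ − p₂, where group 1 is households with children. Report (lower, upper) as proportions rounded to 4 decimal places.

The two standard errors are √(0.2300×0.7700/787) = 0.01500 and √(0.2850×0.7150/805) = 0.01591.
Because the samples are independent, SE_diff = √(0.01500² + 0.01591²) = 0.02187.
Using z* = 2.576 for 99%, ME = 2.576 × 0.02187 = 0.05634.
p̂₁ − p̂₂ = -0.0550; interval -0.0550 ± 0.05634 gives (-0.1113, 0.0013).

(-0.1113, 0.0013)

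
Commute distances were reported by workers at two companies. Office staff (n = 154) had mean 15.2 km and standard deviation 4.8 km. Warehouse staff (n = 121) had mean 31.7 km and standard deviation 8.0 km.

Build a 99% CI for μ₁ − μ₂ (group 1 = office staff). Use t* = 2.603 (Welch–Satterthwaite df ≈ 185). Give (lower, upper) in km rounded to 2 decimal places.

Per-group SEs: s₁/√n₁ = 4.8/√154 = 0.3868, s₂/√n₂ = 8.0/√121 = 0.7273.
Unpooled SE of the difference: √(0.14961424 + 0.52896529) = 0.8238.
Margin of error = t* · SE = 2.603 × 0.8238 = 2.1444.
x̄₁ − x̄₂ = 15.2 − 31.7 = -16.5000.
CI: -16.5000 ± 2.1444 = (-18.64, -14.36).

(-18.64, -14.36)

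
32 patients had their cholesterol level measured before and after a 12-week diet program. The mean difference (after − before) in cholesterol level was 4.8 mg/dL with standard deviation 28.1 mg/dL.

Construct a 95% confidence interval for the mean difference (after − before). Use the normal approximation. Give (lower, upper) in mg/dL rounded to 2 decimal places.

Paired design: SE = s_d/√n = 28.1/√32 = 4.9674.
z* = 1.960; margin of error = 1.960 × 4.9674 = 9.7361.
4.8 ± 9.7361 → (-4.94, 14.54).

(-4.94, 14.54)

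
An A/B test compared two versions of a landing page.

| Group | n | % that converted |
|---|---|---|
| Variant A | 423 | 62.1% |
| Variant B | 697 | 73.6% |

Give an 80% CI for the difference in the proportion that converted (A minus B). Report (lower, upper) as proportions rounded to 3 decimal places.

(-0.152, -0.078)

Each SE is √(p̂(1−p̂)/n): √(0.6210·0.3790/423) = 0.02359 and √(0.7360·0.2640/697) = 0.01670.
SE(p̂₁ − p̂₂) = √(SE₁² + SE₂²) = √(0.0005564881 + 0.00027889) = 0.02890, since the two samples are independent.
At 80% confidence z* = 1.282; margin = 1.282 × 0.02890 = 0.03705.
The difference is 0.6210 − 0.7360 = -0.1150, so the interval is -0.1150 ± 0.03705 = (-0.152, -0.078).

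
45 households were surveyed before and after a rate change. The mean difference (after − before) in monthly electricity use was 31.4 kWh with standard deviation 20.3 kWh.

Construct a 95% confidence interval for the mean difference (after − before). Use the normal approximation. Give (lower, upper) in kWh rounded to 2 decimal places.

(25.47, 37.33)

Paired design: SE = s_d/√n = 20.3/√45 = 3.0261.
z* = 1.960; margin of error = 1.960 × 3.0261 = 5.9312.
31.4 ± 5.9312 → (25.47, 37.33).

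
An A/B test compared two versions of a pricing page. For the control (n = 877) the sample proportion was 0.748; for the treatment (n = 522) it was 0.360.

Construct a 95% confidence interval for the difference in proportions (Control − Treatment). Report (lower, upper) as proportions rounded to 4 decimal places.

Each SE is √(p̂(1−p̂)/n): √(0.7480·0.2520/877) = 0.01466 and √(0.3600·0.6400/522) = 0.02101.
SE(p̂₁ − p̂₂) = √(SE₁² + SE₂²) = √(0.0002149156 + 0.0004414201) = 0.02562, since the two samples are independent.
At 95% confidence z* = 1.960; margin = 1.960 × 0.02562 = 0.05022.
The difference is 0.7480 − 0.3600 = 0.3880, so the interval is 0.3880 ± 0.05022 = (0.3378, 0.4382).

(0.3378, 0.4382)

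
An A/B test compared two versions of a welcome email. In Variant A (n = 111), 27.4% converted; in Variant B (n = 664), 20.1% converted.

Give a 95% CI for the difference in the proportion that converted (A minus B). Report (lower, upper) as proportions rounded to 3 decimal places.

(-0.015, 0.161)

The two standard errors are √(0.2740×0.7260/111) = 0.04233 and √(0.2010×0.7990/664) = 0.01555.
Because the samples are independent, SE_diff = √(0.04233² + 0.01555²) = 0.04510.
Using z* = 1.960 for 95%, ME = 1.960 × 0.04510 = 0.08840.
p̂₁ − p̂₂ = 0.0730; interval 0.0730 ± 0.08840 gives (-0.015, 0.161).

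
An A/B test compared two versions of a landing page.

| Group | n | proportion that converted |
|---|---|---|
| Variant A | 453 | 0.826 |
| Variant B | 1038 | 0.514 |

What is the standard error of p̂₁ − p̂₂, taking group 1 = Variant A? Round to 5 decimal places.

0.02362

Each SE is √(p̂(1−p̂)/n): √(0.8260·0.1740/453) = 0.01781 and √(0.5140·0.4860/1038) = 0.01551.
SE(p̂₁ − p̂₂) = √(SE₁² + SE₂²) = √(0.0003171961 + 0.0002405601) = 0.02362, since the two samples are independent.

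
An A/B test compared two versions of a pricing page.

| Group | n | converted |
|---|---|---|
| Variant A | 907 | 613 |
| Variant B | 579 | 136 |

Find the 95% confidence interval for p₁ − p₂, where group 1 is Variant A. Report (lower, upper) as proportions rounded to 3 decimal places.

Sample proportions: 613/907 = 0.6759, 136/579 = 0.2349.
Each SE is √(p̂(1−p̂)/n): √(0.6759·0.3241/907) = 0.01554 and √(0.2349·0.7651/579) = 0.01762.
SE(p̂₁ − p̂₂) = √(SE₁² + SE₂²) = √(0.0002414916 + 0.0003104644) = 0.02349, since the two samples are independent.
At 95% confidence z* = 1.960; margin = 1.960 × 0.02349 = 0.04604.
The difference is 0.6759 − 0.2349 = 0.4410, so the interval is 0.4410 ± 0.04604 = (0.395, 0.487).

(0.395, 0.487)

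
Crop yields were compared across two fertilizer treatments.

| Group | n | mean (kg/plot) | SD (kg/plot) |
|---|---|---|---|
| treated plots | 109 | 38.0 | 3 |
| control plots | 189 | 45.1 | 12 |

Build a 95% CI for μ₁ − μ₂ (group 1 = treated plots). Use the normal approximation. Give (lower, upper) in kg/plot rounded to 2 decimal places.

(-8.90, -5.30)

Standard errors of each mean: 3/√109 = 0.2873 and 12/√189 = 0.8729.
SE(x̄₁ − x̄₂) = √(0.2873² + 0.8729²) = 0.9190 for independent samples with unequal variances.
With z* = 1.960, the margin is 1.960 × 0.9190 = 1.8012.
x̄₁ − x̄₂ = 38.0 − 45.1 = -7.1000; the interval is -7.1000 ± 1.8012 = (-8.90, -5.30).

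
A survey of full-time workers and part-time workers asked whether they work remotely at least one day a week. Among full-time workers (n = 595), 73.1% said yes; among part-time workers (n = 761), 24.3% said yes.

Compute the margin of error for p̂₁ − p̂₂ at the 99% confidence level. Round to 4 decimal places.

The two standard errors are √(0.7310×0.2690/595) = 0.01818 and √(0.2430×0.7570/761) = 0.01555.
Because the samples are independent, SE_diff = √(0.01818² + 0.01555²) = 0.02392.
Using z* = 2.576 for 99%, ME = 2.576 × 0.02392 = 0.06162.

0.0616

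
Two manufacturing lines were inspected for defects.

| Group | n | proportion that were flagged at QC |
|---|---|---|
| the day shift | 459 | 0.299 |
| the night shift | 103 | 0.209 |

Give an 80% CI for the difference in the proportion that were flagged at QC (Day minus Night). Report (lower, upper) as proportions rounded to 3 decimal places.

(0.032, 0.148)

SE₁ = √(p̂₁(1−p̂₁)/n₁) = √(0.2990·0.7010/459) = 0.02137; SE₂ = √(0.2090·0.7910/103) = 0.04006.
Independent samples: SE of the difference = √(SE₁² + SE₂²) = √(0.0004566769 + 0.0016048036) = 0.04540.
z* for 80% confidence is 1.282, so the margin of error is 1.282 × 0.04540 = 0.05820.
Point estimate p̂₁ − p̂₂ = 0.2990 − 0.2090 = 0.0900.
0.0900 ± 0.05820 → (0.032, 0.148).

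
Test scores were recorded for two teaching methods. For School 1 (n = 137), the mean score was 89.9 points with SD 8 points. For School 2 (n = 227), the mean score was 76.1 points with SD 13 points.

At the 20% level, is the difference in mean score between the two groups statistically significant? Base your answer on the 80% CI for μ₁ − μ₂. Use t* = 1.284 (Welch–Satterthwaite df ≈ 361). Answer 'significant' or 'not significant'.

significant

Per-group SEs: s₁/√n₁ = 8/√137 = 0.6835, s₂/√n₂ = 13/√227 = 0.8628.
Unpooled SE of the difference: √(0.46717225 + 0.74442384) = 1.1007.
Margin of error = t* · SE = 1.284 × 1.1007 = 1.4133.
x̄₁ − x̄₂ = 89.9 − 76.1 = 13.8000.
CI: 13.8000 ± 1.4133 = (12.3867, 15.2133).
The interval (12.3867, 15.2133) does not contain 0, so the difference is significant.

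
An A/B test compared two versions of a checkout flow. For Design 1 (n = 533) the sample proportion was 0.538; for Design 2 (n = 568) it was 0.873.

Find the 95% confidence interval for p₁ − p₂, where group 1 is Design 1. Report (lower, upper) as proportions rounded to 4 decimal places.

The two standard errors are √(0.5380×0.4620/533) = 0.02159 and √(0.8730×0.1270/568) = 0.01397.
Because the samples are independent, SE_diff = √(0.02159² + 0.01397²) = 0.02572.
Using z* = 1.960 for 95%, ME = 1.960 × 0.02572 = 0.05041.
p̂₁ − p̂₂ = -0.3350; interval -0.3350 ± 0.05041 gives (-0.3854, -0.2846).

(-0.3854, -0.2846)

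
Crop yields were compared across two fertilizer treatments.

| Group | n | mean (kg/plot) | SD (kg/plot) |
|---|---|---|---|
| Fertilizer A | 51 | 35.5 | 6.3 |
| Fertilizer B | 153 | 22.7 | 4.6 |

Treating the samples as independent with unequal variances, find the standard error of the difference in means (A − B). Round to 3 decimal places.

0.957

Standard errors of each mean: 6.3/√51 = 0.8822 and 4.6/√153 = 0.3719.
SE(x̄₁ − x̄₂) = √(0.8822² + 0.3719²) = 0.9574 for independent samples with unequal variances.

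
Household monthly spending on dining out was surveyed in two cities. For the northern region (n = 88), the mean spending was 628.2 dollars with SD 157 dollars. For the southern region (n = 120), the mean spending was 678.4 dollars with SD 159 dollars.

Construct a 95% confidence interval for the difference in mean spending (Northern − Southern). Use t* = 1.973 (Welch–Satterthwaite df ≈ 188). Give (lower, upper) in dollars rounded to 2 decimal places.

(-93.91, -6.49)

SE₁ = s₁/√n₁ = 157/√88 = 16.7363; SE₂ = 159/√120 = 14.5146.
Independent samples, unequal variances: SE_diff = √(SE₁² + SE₂²) = √(280.10373769 + 210.67361316) = 22.1535.
t* = 1.973, so margin of error = 1.973 × 22.1535 = 43.7089.
Difference in means = 628.2 − 678.4 = -50.2000.
-50.2000 ± 43.7089 → (-93.91, -6.49).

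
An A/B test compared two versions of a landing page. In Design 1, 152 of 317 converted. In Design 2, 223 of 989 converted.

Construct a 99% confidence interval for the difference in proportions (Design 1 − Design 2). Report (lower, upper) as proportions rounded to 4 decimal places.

(0.1740, 0.3340)

p̂₁ = 152/317 = 0.4795 and p̂₂ = 223/989 = 0.2255.
SE₁ = √(p̂₁(1−p̂₁)/n₁) = √(0.4795·0.5205/317) = 0.02806; SE₂ = √(0.2255·0.7745/989) = 0.01329.
Independent samples: SE of the difference = √(SE₁² + SE₂²) = √(0.0007873636 + 0.0001766241) = 0.03105.
z* for 99% confidence is 2.576, so the margin of error is 2.576 × 0.03105 = 0.07998.
Point estimate p̂₁ − p̂₂ = 0.4795 − 0.2255 = 0.2540.
0.2540 ± 0.07998 → (0.1740, 0.3340).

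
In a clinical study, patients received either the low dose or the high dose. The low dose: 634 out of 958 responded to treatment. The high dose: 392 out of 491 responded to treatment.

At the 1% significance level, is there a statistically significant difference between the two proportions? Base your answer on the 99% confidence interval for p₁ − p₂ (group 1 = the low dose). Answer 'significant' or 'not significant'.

significant

First, p̂₁ = 634/958 = 0.6618; p̂₂ = 392/491 = 0.7984.
The two standard errors are √(0.6618×0.3382/958) = 0.01529 and √(0.7984×0.2016/491) = 0.01811.
Because the samples are independent, SE_diff = √(0.01529² + 0.01811²) = 0.02370.
Using z* = 2.576 for 99%, ME = 2.576 × 0.02370 = 0.06105.
p̂₁ − p̂₂ = -0.1366; interval -0.1366 ± 0.06105 gives (-0.19765, -0.07555).
The interval (-0.19765, -0.07555) does not contain 0, so the difference is significant.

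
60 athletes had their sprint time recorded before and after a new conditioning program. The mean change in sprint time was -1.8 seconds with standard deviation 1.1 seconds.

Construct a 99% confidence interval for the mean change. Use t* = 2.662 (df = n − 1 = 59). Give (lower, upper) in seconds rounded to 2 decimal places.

(-2.18, -1.42)

This is a matched-pairs design, so SE = s_d/√n = 1.1/√60 = 0.1420.
Margin = 2.662 × 0.1420 = 0.3780; the interval is -1.8 ± 0.3780 = (-2.18, -1.42).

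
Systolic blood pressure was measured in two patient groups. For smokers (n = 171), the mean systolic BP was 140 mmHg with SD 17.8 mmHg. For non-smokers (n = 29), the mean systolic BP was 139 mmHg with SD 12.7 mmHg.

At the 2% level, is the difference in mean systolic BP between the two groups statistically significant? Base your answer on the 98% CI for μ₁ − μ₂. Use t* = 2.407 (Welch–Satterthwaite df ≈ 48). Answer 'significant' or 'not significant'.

not significant

Standard errors of each mean: 17.8/√171 = 1.3612 and 12.7/√29 = 2.3583.
SE(x̄₁ − x̄₂) = √(1.3612² + 2.3583²) = 2.7229 for independent samples with unequal variances.
With t* = 2.407, the margin is 2.407 × 2.7229 = 6.5540.
x̄₁ − x̄₂ = 140 − 139 = 1.0000; the interval is 1.0000 ± 6.5540 = (-5.5540, 7.5540).
The interval (-5.5540, 7.5540) contains 0, so the difference is not significant.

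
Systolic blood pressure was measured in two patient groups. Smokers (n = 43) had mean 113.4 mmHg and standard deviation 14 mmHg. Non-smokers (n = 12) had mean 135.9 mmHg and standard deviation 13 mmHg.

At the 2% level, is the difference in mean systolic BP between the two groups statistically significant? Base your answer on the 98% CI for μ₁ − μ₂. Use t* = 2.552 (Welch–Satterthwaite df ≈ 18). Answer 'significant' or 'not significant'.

Standard errors of each mean: 14/√43 = 2.1350 and 13/√12 = 3.7528.
SE(x̄₁ − x̄₂) = √(2.1350² + 3.7528²) = 4.3176 for independent samples with unequal variances.
With t* = 2.552, the margin is 2.552 × 4.3176 = 11.0185.
x̄₁ − x̄₂ = 113.4 − 135.9 = -22.5000; the interval is -22.5000 ± 11.0185 = (-33.5185, -11.4815).
The interval (-33.5185, -11.4815) does not contain 0, so the difference is significant.

significant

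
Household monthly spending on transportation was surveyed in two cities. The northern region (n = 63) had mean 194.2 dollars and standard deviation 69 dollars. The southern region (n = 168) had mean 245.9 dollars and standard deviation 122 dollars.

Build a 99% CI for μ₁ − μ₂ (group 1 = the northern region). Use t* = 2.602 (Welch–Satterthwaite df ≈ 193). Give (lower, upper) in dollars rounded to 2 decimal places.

Standard errors of each mean: 69/√63 = 8.6932 and 122/√168 = 9.4125.
SE(x̄₁ − x̄₂) = √(8.6932² + 9.4125²) = 12.8128 for independent samples with unequal variances.
With t* = 2.602, the margin is 2.602 × 12.8128 = 33.3389.
x̄₁ − x̄₂ = 194.2 − 245.9 = -51.7000; the interval is -51.7000 ± 33.3389 = (-85.04, -18.36).

(-85.04, -18.36)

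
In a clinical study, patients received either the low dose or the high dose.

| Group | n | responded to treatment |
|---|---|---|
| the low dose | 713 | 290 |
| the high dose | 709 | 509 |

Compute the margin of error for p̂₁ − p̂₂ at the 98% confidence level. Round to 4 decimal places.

First, p̂₁ = 290/713 = 0.4067; p̂₂ = 509/709 = 0.7179.
The two standard errors are √(0.4067×0.5933/713) = 0.01840 and √(0.7179×0.2821/709) = 0.01690.
Because the samples are independent, SE_diff = √(0.01840² + 0.01690²) = 0.02498.
Using z* = 2.326 for 98%, ME = 2.326 × 0.02498 = 0.05810.

0.0581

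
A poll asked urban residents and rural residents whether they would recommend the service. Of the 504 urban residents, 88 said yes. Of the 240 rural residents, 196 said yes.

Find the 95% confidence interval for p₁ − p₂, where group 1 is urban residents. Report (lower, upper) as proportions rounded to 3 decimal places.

(-0.701, -0.583)

First, p̂₁ = 88/504 = 0.1746; p̂₂ = 196/240 = 0.8167.
The two standard errors are √(0.1746×0.8254/504) = 0.01691 and √(0.8167×0.1833/240) = 0.02498.
Because the samples are independent, SE_diff = √(0.01691² + 0.02498²) = 0.03017.
Using z* = 1.960 for 95%, ME = 1.960 × 0.03017 = 0.05913.
p̂₁ − p̂₂ = -0.6421; interval -0.6421 ± 0.05913 gives (-0.701, -0.583).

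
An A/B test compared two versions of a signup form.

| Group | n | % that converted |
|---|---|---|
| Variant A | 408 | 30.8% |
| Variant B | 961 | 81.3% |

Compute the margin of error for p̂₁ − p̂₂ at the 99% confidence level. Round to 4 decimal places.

SE₁ = √(p̂₁(1−p̂₁)/n₁) = √(0.3080·0.6920/408) = 0.02286; SE₂ = √(0.8130·0.1870/961) = 0.01258.
Independent samples: SE of the difference = √(SE₁² + SE₂²) = √(0.0005225796 + 0.0001582564) = 0.02609.
z* for 99% confidence is 2.576, so the margin of error is 2.576 × 0.02609 = 0.06721.

0.0672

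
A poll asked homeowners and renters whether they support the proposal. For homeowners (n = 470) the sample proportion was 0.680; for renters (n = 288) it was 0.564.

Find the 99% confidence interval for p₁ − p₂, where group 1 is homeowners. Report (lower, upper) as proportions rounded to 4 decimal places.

(0.0225, 0.2095)

The two standard errors are √(0.6800×0.3200/470) = 0.02152 and √(0.5640×0.4360/288) = 0.02922.
Because the samples are independent, SE_diff = √(0.02152² + 0.02922²) = 0.03629.
Using z* = 2.576 for 99%, ME = 2.576 × 0.03629 = 0.09348.
p̂₁ − p̂₂ = 0.1160; interval 0.1160 ± 0.09348 gives (0.0225, 0.2095).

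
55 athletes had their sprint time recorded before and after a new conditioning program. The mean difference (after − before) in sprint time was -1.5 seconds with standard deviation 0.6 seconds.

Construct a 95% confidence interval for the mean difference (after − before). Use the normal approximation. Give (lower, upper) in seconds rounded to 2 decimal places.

(-1.66, -1.34)

This is a matched-pairs design, so SE = s_d/√n = 0.6/√55 = 0.0809.
Margin = 1.960 × 0.0809 = 0.1586; the interval is -1.5 ± 0.1586 = (-1.66, -1.34).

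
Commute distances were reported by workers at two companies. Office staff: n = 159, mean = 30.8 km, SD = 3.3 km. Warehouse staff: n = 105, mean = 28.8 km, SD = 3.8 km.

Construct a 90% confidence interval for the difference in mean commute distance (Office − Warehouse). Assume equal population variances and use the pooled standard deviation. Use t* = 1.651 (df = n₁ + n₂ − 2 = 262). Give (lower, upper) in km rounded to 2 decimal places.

s_p = √[((n₁−1)s₁² + (n₂−1)s₂²)/(n₁+n₂−2)] = √[(158·3.3² + 104·3.8²)/262] = 3.5070.
SE = 3.5070·√(1/159 + 1/105) = 0.4410.
With t* = 1.651, margin = 1.651 × 0.4410 = 0.7281.
x̄₁ − x̄₂ = 30.8 − 28.8 = 2.0000; interval 2.0000 ± 0.7281 = (1.27, 2.73).

(1.27, 2.73)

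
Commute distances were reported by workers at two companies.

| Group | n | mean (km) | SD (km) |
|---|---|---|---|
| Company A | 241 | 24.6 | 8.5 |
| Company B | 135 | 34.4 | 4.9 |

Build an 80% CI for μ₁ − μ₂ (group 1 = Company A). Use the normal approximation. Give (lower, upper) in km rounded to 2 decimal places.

Per-group SEs: s₁/√n₁ = 8.5/√241 = 0.5475, s₂/√n₂ = 4.9/√135 = 0.4217.
Unpooled SE of the difference: √(0.29975625 + 0.17783089) = 0.6911.
Margin of error = z* · SE = 1.282 × 0.6911 = 0.8860.
x̄₁ − x̄₂ = 24.6 − 34.4 = -9.8000.
CI: -9.8000 ± 0.8860 = (-10.69, -8.91).

(-10.69, -8.91)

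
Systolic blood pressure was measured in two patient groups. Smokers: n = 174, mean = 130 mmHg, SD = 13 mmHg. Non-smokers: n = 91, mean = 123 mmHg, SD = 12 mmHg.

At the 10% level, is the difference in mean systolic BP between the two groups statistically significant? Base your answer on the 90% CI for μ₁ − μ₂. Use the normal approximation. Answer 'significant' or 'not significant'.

significant

SE₁ = s₁/√n₁ = 13/√174 = 0.9855; SE₂ = 12/√91 = 1.2579.
Independent samples, unequal variances: SE_diff = √(SE₁² + SE₂²) = √(0.97121025 + 1.58231241) = 1.5980.
z* = 1.645, so margin of error = 1.645 × 1.5980 = 2.6287.
Difference in means = 130 − 123 = 7.0000.
7.0000 ± 2.6287 → (4.3713, 9.6287).
The interval (4.3713, 9.6287) does not contain 0, so the difference is significant.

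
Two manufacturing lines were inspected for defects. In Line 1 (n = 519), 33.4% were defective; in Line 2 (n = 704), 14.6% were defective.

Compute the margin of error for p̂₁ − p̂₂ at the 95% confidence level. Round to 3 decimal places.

0.048

Each SE is √(p̂(1−p̂)/n): √(0.3340·0.6660/519) = 0.02070 and √(0.1460·0.8540/704) = 0.01331.
SE(p̂₁ − p̂₂) = √(SE₁² + SE₂²) = √(0.00042849 + 0.0001771561) = 0.02461, since the two samples are independent.
At 95% confidence z* = 1.960; margin = 1.960 × 0.02461 = 0.04824.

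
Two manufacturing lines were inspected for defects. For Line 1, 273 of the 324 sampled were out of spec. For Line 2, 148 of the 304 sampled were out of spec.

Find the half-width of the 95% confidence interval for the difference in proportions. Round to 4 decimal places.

0.0688

First, p̂₁ = 273/324 = 0.8426; p̂₂ = 148/304 = 0.4868.
The two standard errors are √(0.8426×0.1574/324) = 0.02023 and √(0.4868×0.5132/304) = 0.02867.
Because the samples are independent, SE_diff = √(0.02023² + 0.02867²) = 0.03509.
Using z* = 1.960 for 95%, ME = 1.960 × 0.03509 = 0.06878.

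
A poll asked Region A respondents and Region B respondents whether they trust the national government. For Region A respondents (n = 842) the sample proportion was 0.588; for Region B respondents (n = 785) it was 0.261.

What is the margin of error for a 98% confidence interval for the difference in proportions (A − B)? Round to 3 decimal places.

0.054

The two standard errors are √(0.5880×0.4120/842) = 0.01696 and √(0.2610×0.7390/785) = 0.01568.
Because the samples are independent, SE_diff = √(0.01696² + 0.01568²) = 0.02310.
Using z* = 2.326 for 98%, ME = 2.326 × 0.02310 = 0.05373.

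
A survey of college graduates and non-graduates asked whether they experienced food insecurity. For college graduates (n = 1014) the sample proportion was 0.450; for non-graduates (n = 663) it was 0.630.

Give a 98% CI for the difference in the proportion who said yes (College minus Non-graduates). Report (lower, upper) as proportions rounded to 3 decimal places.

(-0.237, -0.123)

SE₁ = √(p̂₁(1−p̂₁)/n₁) = √(0.4500·0.5500/1014) = 0.01562; SE₂ = √(0.6300·0.3700/663) = 0.01875.
Independent samples: SE of the difference = √(SE₁² + SE₂²) = √(0.0002439844 + 0.0003515625) = 0.02440.
z* for 98% confidence is 2.326, so the margin of error is 2.326 × 0.02440 = 0.05675.
Point estimate p̂₁ − p̂₂ = 0.4500 − 0.6300 = -0.1800.
-0.1800 ± 0.05675 → (-0.237, -0.123).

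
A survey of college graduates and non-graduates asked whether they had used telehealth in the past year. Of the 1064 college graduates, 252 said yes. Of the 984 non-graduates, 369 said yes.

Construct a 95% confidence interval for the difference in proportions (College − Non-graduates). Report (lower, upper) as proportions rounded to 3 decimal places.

Sample proportions: 252/1064 = 0.2368, 369/984 = 0.3750.
Each SE is √(p̂(1−p̂)/n): √(0.2368·0.7632/1064) = 0.01303 and √(0.3750·0.6250/984) = 0.01543.
SE(p̂₁ − p̂₂) = √(SE₁² + SE₂²) = √(0.0001697809 + 0.0002380849) = 0.02020, since the two samples are independent.
At 95% confidence z* = 1.960; margin = 1.960 × 0.02020 = 0.03959.
The difference is 0.2368 − 0.3750 = -0.1382, so the interval is -0.1382 ± 0.03959 = (-0.178, -0.099).

(-0.178, -0.099)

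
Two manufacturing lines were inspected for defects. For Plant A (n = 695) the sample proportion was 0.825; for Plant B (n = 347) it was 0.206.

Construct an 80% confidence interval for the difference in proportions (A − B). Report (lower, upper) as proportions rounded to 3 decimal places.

Each SE is √(p̂(1−p̂)/n): √(0.8250·0.1750/695) = 0.01441 and √(0.2060·0.7940/347) = 0.02171.
SE(p̂₁ − p̂₂) = √(SE₁² + SE₂²) = √(0.0002076481 + 0.0004713241) = 0.02606, since the two samples are independent.
At 80% confidence z* = 1.282; margin = 1.282 × 0.02606 = 0.03341.
The difference is 0.8250 − 0.2060 = 0.6190, so the interval is 0.6190 ± 0.03341 = (0.586, 0.652).

(0.586, 0.652)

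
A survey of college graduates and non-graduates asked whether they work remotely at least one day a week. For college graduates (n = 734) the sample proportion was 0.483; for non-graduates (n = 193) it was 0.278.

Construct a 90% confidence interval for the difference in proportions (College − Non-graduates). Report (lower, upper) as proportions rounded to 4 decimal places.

(0.1439, 0.2661)

SE₁ = √(p̂₁(1−p̂₁)/n₁) = √(0.4830·0.5170/734) = 0.01844; SE₂ = √(0.2780·0.7220/193) = 0.03225.
Independent samples: SE of the difference = √(SE₁² + SE₂²) = √(0.0003400336 + 0.0010400625) = 0.03715.
z* for 90% confidence is 1.645, so the margin of error is 1.645 × 0.03715 = 0.06111.
Point estimate p̂₁ − p̂₂ = 0.4830 − 0.2780 = 0.2050.
0.2050 ± 0.06111 → (0.1439, 0.2661).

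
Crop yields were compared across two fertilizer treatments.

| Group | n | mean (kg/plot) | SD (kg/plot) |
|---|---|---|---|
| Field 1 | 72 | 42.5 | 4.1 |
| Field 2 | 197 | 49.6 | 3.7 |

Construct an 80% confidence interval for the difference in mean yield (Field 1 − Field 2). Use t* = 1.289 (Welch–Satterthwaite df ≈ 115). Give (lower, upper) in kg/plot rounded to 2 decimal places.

(-7.81, -6.39)

SE₁ = s₁/√n₁ = 4.1/√72 = 0.4832; SE₂ = 3.7/√197 = 0.2636.
Independent samples, unequal variances: SE_diff = √(SE₁² + SE₂²) = √(0.23348224 + 0.06948496) = 0.5504.
t* = 1.289, so margin of error = 1.289 × 0.5504 = 0.7095.
Difference in means = 42.5 − 49.6 = -7.1000.
-7.1000 ± 0.7095 → (-7.81, -6.39).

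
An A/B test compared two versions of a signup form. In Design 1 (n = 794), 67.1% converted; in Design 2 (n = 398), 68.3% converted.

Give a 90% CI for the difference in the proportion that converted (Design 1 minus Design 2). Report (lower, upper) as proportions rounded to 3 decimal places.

(-0.059, 0.035)

The two standard errors are √(0.6710×0.3290/794) = 0.01667 and √(0.6830×0.3170/398) = 0.02332.
Because the samples are independent, SE_diff = √(0.01667² + 0.02332²) = 0.02867.
Using z* = 1.645 for 90%, ME = 1.645 × 0.02867 = 0.04716.
p̂₁ − p̂₂ = -0.0120; interval -0.0120 ± 0.04716 gives (-0.059, 0.035).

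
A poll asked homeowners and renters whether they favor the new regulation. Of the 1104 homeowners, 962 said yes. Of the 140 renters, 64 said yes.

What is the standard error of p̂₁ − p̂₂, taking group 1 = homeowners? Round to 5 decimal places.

First, p̂₁ = 962/1104 = 0.8714; p̂₂ = 64/140 = 0.4571.
The two standard errors are √(0.8714×0.1286/1104) = 0.01007 and √(0.4571×0.5429/140) = 0.04210.
Because the samples are independent, SE_diff = √(0.01007² + 0.04210²) = 0.04329.

0.04329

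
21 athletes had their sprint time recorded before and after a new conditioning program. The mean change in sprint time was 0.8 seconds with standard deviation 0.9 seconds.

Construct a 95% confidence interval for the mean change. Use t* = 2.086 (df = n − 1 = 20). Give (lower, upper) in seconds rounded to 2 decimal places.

Paired design: SE = s_d/√n = 0.9/√21 = 0.1964.
t* = 2.086; margin of error = 2.086 × 0.1964 = 0.4097.
0.8 ± 0.4097 → (0.39, 1.21).

(0.39, 1.21)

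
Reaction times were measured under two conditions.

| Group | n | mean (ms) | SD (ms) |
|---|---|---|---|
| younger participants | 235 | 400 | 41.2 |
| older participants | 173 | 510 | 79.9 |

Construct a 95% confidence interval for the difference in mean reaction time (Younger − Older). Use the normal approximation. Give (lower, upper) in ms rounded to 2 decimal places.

(-123.02, -96.98)

Per-group SEs: s₁/√n₁ = 41.2/√235 = 2.6876, s₂/√n₂ = 79.9/√173 = 6.0747.
Unpooled SE of the difference: √(7.22319376 + 36.90198009) = 6.6427.
Margin of error = z* · SE = 1.960 × 6.6427 = 13.0197.
x̄₁ − x̄₂ = 400 − 510 = -110.0000.
CI: -110.0000 ± 13.0197 = (-123.02, -96.98).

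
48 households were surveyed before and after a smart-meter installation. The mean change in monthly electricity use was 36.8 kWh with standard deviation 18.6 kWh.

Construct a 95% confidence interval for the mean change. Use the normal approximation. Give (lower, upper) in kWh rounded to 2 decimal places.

(31.54, 42.06)

This is a matched-pairs design, so SE = s_d/√n = 18.6/√48 = 2.6847.
Margin = 1.960 × 2.6847 = 5.2620; the interval is 36.8 ± 5.2620 = (31.54, 42.06).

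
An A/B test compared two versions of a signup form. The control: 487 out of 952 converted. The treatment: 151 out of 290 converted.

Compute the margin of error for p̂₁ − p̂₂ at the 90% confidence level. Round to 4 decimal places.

0.0551

p̂₁ = 487/952 = 0.5116 and p̂₂ = 151/290 = 0.5207.
SE₁ = √(p̂₁(1−p̂₁)/n₁) = √(0.5116·0.4884/952) = 0.01620; SE₂ = √(0.5207·0.4793/290) = 0.02934.
Independent samples: SE of the difference = √(SE₁² + SE₂²) = √(0.00026244 + 0.0008608356) = 0.03352.
z* for 90% confidence is 1.645, so the margin of error is 1.645 × 0.03352 = 0.05514.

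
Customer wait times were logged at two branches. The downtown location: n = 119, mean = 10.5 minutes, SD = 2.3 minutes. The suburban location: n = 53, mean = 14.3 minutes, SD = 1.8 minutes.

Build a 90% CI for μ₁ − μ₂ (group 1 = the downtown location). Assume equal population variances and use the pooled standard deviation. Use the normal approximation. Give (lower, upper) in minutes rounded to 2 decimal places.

s_p = √[((n₁−1)s₁² + (n₂−1)s₂²)/(n₁+n₂−2)] = √[(118·2.3² + 52·1.8²)/170] = 2.1594.
SE = 2.1594·√(1/119 + 1/53) = 0.3566.
With z* = 1.645, margin = 1.645 × 0.3566 = 0.5866.
x̄₁ − x̄₂ = 10.5 − 14.3 = -3.8000; interval -3.8000 ± 0.5866 = (-4.39, -3.21).

(-4.39, -3.21)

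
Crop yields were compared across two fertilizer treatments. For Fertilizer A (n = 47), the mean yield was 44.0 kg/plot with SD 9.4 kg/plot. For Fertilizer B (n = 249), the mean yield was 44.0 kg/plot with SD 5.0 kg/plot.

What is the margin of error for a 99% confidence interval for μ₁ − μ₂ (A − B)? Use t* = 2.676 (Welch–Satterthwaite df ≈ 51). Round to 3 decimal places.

Standard errors of each mean: 9.4/√47 = 1.3711 and 5.0/√249 = 0.3169.
SE(x̄₁ − x̄₂) = √(1.3711² + 0.3169²) = 1.4072 for independent samples with unequal variances.
With t* = 2.676, the margin is 2.676 × 1.4072 = 3.7657.

3.766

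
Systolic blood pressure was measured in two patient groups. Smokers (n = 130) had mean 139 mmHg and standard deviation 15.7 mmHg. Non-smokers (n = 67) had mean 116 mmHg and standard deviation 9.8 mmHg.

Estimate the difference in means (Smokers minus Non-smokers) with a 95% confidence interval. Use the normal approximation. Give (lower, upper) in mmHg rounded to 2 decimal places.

Per-group SEs: s₁/√n₁ = 15.7/√130 = 1.3770, s₂/√n₂ = 9.8/√67 = 1.1973.
Unpooled SE of the difference: √(1.896129 + 1.43352729) = 1.8247.
Margin of error = z* · SE = 1.960 × 1.8247 = 3.5764.
x̄₁ − x̄₂ = 139 − 116 = 23.0000.
CI: 23.0000 ± 3.5764 = (19.42, 26.58).

(19.42, 26.58)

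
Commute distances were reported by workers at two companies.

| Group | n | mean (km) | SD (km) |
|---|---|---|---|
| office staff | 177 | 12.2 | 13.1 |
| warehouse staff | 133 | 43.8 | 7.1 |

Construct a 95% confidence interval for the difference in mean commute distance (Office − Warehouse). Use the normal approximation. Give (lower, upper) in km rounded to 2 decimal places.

(-33.88, -29.32)

SE₁ = s₁/√n₁ = 13.1/√177 = 0.9847; SE₂ = 7.1/√133 = 0.6156.
Independent samples, unequal variances: SE_diff = √(SE₁² + SE₂²) = √(0.96963409 + 0.37896336) = 1.1613.
z* = 1.960, so margin of error = 1.960 × 1.1613 = 2.2761.
Difference in means = 12.2 − 43.8 = -31.6000.
-31.6000 ± 2.2761 → (-33.88, -29.32).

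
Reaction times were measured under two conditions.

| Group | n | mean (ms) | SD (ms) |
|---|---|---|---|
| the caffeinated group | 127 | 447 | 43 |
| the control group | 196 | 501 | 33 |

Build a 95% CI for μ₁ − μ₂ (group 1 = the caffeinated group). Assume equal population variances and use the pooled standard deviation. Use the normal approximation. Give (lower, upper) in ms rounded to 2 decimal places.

(-62.32, -45.68)

s_p = √[((n₁−1)s₁² + (n₂−1)s₂²)/(n₁+n₂−2)] = √[(126·43² + 195·33²)/321] = 37.2467.
SE = 37.2467·√(1/127 + 1/196) = 4.2429.
With z* = 1.960, margin = 1.960 × 4.2429 = 8.3161.
x̄₁ − x̄₂ = 447 − 501 = -54.0000; interval -54.0000 ± 8.3161 = (-62.32, -45.68).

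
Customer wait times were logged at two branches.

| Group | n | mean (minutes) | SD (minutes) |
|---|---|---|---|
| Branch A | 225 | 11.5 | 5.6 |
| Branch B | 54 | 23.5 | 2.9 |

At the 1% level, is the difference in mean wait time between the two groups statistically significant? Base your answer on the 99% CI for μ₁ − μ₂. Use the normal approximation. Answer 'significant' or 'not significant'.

significant

Per-group SEs: s₁/√n₁ = 5.6/√225 = 0.3733, s₂/√n₂ = 2.9/√54 = 0.3946.
Unpooled SE of the difference: √(0.13935289 + 0.15570916) = 0.5432.
Margin of error = z* · SE = 2.576 × 0.5432 = 1.3993.
x̄₁ − x̄₂ = 11.5 − 23.5 = -12.0000.
CI: -12.0000 ± 1.3993 = (-13.3993, -10.6007).
The interval (-13.3993, -10.6007) does not contain 0, so the difference is significant.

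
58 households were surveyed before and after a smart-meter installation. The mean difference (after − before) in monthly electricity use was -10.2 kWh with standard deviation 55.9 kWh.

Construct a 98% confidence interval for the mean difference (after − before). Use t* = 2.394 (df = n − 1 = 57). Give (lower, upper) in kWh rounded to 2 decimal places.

This is a matched-pairs design, so SE = s_d/√n = 55.9/√58 = 7.3400.
Margin = 2.394 × 7.3400 = 17.5720; the interval is -10.2 ± 17.5720 = (-27.77, 7.37).

(-27.77, 7.37)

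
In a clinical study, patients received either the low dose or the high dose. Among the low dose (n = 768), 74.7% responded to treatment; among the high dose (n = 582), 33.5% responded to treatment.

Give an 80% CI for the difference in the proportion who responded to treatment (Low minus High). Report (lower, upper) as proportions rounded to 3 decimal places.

(0.380, 0.444)

The two standard errors are √(0.7470×0.2530/768) = 0.01569 and √(0.3350×0.6650/582) = 0.01956.
Because the samples are independent, SE_diff = √(0.01569² + 0.01956²) = 0.02508.
Using z* = 1.282 for 80%, ME = 1.282 × 0.02508 = 0.03215.
p̂₁ − p̂₂ = 0.4120; interval 0.4120 ± 0.03215 gives (0.380, 0.444).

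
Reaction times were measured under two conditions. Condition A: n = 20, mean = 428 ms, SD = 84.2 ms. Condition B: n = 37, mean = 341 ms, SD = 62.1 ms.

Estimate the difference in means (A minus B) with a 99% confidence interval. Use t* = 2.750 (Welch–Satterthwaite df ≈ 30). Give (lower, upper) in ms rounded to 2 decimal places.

(28.10, 145.90)

SE₁ = s₁/√n₁ = 84.2/√20 = 18.8277; SE₂ = 62.1/√37 = 10.2092.
Independent samples, unequal variances: SE_diff = √(SE₁² + SE₂²) = √(354.48228729 + 104.22776464) = 21.4175.
t* = 2.750, so margin of error = 2.750 × 21.4175 = 58.8981.
Difference in means = 428 − 341 = 87.0000.
87.0000 ± 58.8981 → (28.10, 145.90).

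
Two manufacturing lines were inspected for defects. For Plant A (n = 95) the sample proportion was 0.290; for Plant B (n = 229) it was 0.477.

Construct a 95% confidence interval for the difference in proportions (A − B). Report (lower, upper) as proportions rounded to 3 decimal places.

The two standard errors are √(0.2900×0.7100/95) = 0.04656 and √(0.4770×0.5230/229) = 0.03301.
Because the samples are independent, SE_diff = √(0.04656² + 0.03301²) = 0.05707.
Using z* = 1.960 for 95%, ME = 1.960 × 0.05707 = 0.11186.
p̂₁ − p̂₂ = -0.1870; interval -0.1870 ± 0.11186 gives (-0.299, -0.075).

(-0.299, -0.075)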